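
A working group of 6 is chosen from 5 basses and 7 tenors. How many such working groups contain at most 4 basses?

917

Split by how many basses are chosen (0 through 4).
Sum: C(5,0)·C(7,6) + C(5,1)·C(7,5) + C(5,2)·C(7,4) + C(5,3)·C(7,3) + C(5,4)·C(7,2) = 7 + 105 + 350 + 350 + 105 = 917.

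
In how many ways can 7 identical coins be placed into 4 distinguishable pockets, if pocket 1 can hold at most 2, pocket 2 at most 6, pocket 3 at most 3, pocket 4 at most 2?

35

Without the upper bounds there are C(10,3) = 120 ways to split 7 among 4 pockets.
Subtract solutions that violate a single cap (substitute x_i' = x_i − (cap_i+1)): x_1 ≥ 3 gives C(7,3) = 35; x_2 ≥ 7 gives C(3,3) = 1; x_3 ≥ 4 gives C(6,3) = 20; x_4 ≥ 3 gives C(7,3) = 35. Together 91.
Add back pairs where two caps are both exceeded: 0 + 1 + 4 + 0 + 0 + 1 = 6.
By inclusion–exclusion the count is 120 − 91 + 6 = 35.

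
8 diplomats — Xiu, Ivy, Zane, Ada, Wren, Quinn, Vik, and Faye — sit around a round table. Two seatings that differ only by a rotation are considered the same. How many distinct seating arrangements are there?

Fix one person's seat to break rotational symmetry; the remaining 7 people can be arranged in (7)! = 5040 ways.

5040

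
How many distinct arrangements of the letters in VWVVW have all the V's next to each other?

3

Treat the 3 copies of V as a single block. The multiset to arrange is then {VVV, W, W}, 3 items in all.
That gives (3)!/(2!) = 3 arrangements.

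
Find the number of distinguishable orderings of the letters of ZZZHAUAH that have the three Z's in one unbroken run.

Treat the 3 copies of Z as a single block. The multiset to arrange is then {ZZZ, A, A, H, H, U}, 6 items in all.
That gives (6)!/(2!·2!) = 180 arrangements.

180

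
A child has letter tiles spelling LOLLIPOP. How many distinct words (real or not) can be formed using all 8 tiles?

1680

Letter multiplicities in LOLLIPOP: I×1, L×3, O×2, P×2.
So there are 8! / (3!·2!·2!) = 1680 distinguishable arrangements.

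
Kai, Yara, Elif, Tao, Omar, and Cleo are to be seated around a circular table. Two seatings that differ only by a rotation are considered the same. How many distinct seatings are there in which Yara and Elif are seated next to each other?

Glue Yara and Elif into a block (2 internal orders). Seating 5 units around a circle gives (4)! arrangements.
So 2 × (4)! = 2 × 24 = 48.

48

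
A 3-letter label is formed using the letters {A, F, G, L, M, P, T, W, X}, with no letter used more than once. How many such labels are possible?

504

This is a permutation of 3 out of 9: P(9,3) = 9!/6!.
9 × 8 × 7 = 504.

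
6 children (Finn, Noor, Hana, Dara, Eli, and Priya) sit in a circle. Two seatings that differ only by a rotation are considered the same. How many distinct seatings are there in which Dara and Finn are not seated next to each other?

72

Without the restriction there are (5)! = 120 seatings.
Those with Dara next to Finn: fuse the pair into one unit and seat 5 units around a circle — 2·(4)! = 48.
Subtracting, 120 − 48 = 72.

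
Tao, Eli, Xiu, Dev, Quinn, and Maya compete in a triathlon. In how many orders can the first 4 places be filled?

This is an ordered selection of 4 from 6: P(6,4).
That gives 6 × 5 × 4 × 3 = 360.

360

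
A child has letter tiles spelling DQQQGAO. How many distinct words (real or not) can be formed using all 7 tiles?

840

DQQQGAO has 7 letters with Q appearing 3 times.
So there are 7! / (3!) = 840 distinguishable arrangements.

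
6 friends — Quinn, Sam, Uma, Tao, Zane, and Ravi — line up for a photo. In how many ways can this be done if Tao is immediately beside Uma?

Treat {Tao, Uma} as a single unit. There are 5 units to order, and the pair itself can be ordered 2 ways.
That gives 2 × 5! = 2 × 120 = 240.

240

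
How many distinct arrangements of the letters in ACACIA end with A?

30

With the last slot taken by A, it remains to arrange the other 5 letters (CACIA).
Those 5 letters have A appearing twice and C appearing twice, giving (5)!/(2!·2!) = 30.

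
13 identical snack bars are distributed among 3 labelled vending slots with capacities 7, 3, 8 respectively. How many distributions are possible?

18

By stars and bars, unrestricted non-negative solutions to x_1+…+x_3 = 13 number C(13+2,2) = 105.
Subtract solutions that violate a single cap (substitute x_i' = x_i − (cap_i+1)): x_1 ≥ 8 gives C(7,2) = 21; x_2 ≥ 4 gives C(11,2) = 55; x_3 ≥ 9 gives C(6,2) = 15. Together 91.
Add back pairs where two caps are both exceeded: 3 + 0 + 1 = 4.
By inclusion–exclusion the count is 105 − 91 + 4 = 18.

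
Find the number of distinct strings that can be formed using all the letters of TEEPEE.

TEEPEE has 6 letters with E appearing 4 times.
Dividing 6! = 720 by 4! = 24 for the repeated letters gives 30.

30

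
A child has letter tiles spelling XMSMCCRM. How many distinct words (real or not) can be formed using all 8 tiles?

Letter multiplicities in XMSMCCRM: C×2, M×3, R×1, S×1, X×1.
Dividing 8! = 40320 by 3!·2! = 12 for the repeated letters gives 3360.

3360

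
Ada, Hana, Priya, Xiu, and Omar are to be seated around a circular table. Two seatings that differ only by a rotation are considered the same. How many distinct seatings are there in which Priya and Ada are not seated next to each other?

Without the restriction there are (4)! = 24 seatings.
Seatings with Priya beside Ada: treat them as a block with 2 internal orders, giving 2 × (3)! = 12.
Subtracting, 24 − 12 = 12.

12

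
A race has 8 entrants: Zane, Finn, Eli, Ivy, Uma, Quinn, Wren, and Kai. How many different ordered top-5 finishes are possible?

6720

This is an ordered selection of 5 from 8: P(8,5).
That gives 8 × 7 × 6 × 5 × 4 = 6720.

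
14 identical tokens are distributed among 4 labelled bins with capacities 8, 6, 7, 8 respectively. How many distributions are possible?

364

Without the upper bounds there are C(17,3) = 680 ways to split 14 among 4 bins.
Subtract solutions that violate a single cap (substitute x_i' = x_i − (cap_i+1)): x_1 ≥ 9 gives C(8,3) = 56; x_2 ≥ 7 gives C(10,3) = 120; x_3 ≥ 8 gives C(9,3) = 84; x_4 ≥ 9 gives C(8,3) = 56. Together 316.
No two caps can be exceeded simultaneously, so the pair terms are all 0.
By inclusion–exclusion the count is 680 − 316 + 0 = 364.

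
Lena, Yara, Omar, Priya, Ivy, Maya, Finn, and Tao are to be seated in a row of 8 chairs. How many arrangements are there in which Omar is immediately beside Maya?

Place the 6 others and the Omar-Maya pair as 7 objects in a line; the pair has 2 internal arrangements.
So the count is 2·(7)! = 10080.

10080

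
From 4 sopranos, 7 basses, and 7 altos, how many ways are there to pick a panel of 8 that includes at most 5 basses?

Split by how many basses are chosen (0 through 5).
Sum: C(7,0)·C(11,8) + C(7,1)·C(11,7) + C(7,2)·C(11,6) + C(7,3)·C(11,5) + C(7,4)·C(11,4) + C(7,5)·C(11,3) = 165 + 2310 + 9702 + 16170 + 11550 + 3465 = 43362.

43362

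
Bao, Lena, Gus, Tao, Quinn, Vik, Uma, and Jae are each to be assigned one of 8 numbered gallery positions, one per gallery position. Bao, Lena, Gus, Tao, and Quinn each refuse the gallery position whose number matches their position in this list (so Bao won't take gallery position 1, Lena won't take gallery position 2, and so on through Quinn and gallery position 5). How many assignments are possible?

21234

Let Aᵢ (for 1 ≤ i ≤ 5) be the placements that put person i in their forbidden gallery position. Any j of these fix j positions, leaving (8−j)! ways to fill the rest, and there are C(5,j) ways to pick which j.
By inclusion–exclusion, the number of valid placements is Σ_{j=0}^{5} (−1)^j C(5,j)·(8−j)!.
Computing: 40320 − 25200 + 7200 − 1200 + 120 − 6 = 21234.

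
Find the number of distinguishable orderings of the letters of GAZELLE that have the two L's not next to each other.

900

Total arrangements of GAZELLE: 7!/(2!·2!) = 1260.
If the two L's are adjacent, glue them into one block, leaving 6 items to arrange: (6)!/(2!) = 360 ways.
Hence 1260 − 360 = 900.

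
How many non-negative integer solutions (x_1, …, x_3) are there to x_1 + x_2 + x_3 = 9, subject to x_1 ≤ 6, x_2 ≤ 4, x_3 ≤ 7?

31

Ignoring the caps, the number of non-negative solutions to x_1+…+x_3 = 9 is C(11,2) = 55.
Subtract solutions that violate a single cap (substitute x_i' = x_i − (cap_i+1)): x_1 ≥ 7 gives C(4,2) = 6; x_2 ≥ 5 gives C(6,2) = 15; x_3 ≥ 8 gives C(3,2) = 3. Together 24.
No two caps can be exceeded simultaneously, so the pair terms are all 0.
By inclusion–exclusion the count is 55 − 24 + 0 = 31.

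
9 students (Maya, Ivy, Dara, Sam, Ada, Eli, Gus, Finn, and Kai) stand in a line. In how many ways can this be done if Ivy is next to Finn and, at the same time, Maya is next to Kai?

Treat {Ivy,Finn} as one block (2 orders) and {Maya,Kai} as another (2 orders).
That leaves 7 units to arrange: 2 × 2 × 7! = 4 × 5040 = 20160.

20160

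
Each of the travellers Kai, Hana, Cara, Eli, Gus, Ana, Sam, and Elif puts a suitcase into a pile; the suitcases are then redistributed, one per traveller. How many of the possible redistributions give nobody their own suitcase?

14833

This is the derangement count D_8: permutations of 8 items with no fixed point.
By inclusion–exclusion this is Σ_{j=0}^{8} (−1)^j C(8,j)·(8−j)!.
Computing: 40320 − 40320 + 20160 − 6720 + 1680 − 336 + 56 − 8 + 1 = 14833.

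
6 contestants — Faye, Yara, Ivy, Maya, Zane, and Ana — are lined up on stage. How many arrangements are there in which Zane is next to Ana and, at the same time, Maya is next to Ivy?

Treat {Zane,Ana} as one block (2 orders) and {Maya,Ivy} as another (2 orders).
That leaves 4 units to arrange: 2 × 2 × 4! = 4 × 24 = 96.

96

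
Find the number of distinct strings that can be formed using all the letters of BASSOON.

BASSOON has 7 letters with O appearing twice and S appearing twice.
The number of distinct arrangements is 7!/(2!·2!) = 5040/4 = 1260.

1260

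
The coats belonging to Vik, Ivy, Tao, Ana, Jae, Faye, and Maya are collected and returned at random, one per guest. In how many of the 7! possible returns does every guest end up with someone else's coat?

Let Aᵢ be the assignments in which guest i gets their own coat. We want the size of the complement of A₁∪…∪A_7.
By inclusion–exclusion this is Σ_{j=0}^{7} (−1)^j C(7,j)·(7−j)!.
Computing: 5040 − 5040 + 2520 − 840 + 210 − 42 + 7 − 1 = 1854.

1854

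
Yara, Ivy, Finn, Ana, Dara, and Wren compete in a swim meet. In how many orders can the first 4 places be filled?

360

This is an ordered selection of 4 from 6: P(6,4).
That gives 6 × 5 × 4 × 3 = 360.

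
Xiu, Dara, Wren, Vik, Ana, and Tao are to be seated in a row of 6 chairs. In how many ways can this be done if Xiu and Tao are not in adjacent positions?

There are 6! = 720 arrangements in all. If Xiu and Tao are adjacent, merging them into one block gives 2·(5)! = 240 arrangements.
Complementary counting: 720 − 240 = 480.

480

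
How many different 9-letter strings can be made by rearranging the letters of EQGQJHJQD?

30240

Letter multiplicities in EQGQJHJQD: D×1, E×1, G×1, H×1, J×2, Q×3.
The number of distinct arrangements is 9!/(3!·2!) = 362880/12 = 30240.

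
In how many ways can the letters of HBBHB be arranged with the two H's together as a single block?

Treat the 2 copies of H as a single block. The multiset to arrange is then {HH, B, B, B}, 4 items in all.
That gives (4)!/(3!) = 4 arrangements.

4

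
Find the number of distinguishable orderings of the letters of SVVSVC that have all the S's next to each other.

20

Treat the 2 copies of S as a single block. The multiset to arrange is then {SS, C, V, V, V}, 5 items in all.
That gives (5)!/(3!) = 20 arrangements.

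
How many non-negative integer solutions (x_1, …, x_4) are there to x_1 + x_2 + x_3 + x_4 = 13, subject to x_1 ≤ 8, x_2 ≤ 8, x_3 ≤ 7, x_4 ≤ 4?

Without the upper bounds there are C(16,3) = 560 ways to split 13 among 4 variables.
Subtract solutions that violate a single cap (substitute x_i' = x_i − (cap_i+1)): x_1 ≥ 9 gives C(7,3) = 35; x_2 ≥ 9 gives C(7,3) = 35; x_3 ≥ 8 gives C(8,3) = 56; x_4 ≥ 5 gives C(11,3) = 165. Together 291.
Add back pairs where two caps are both exceeded: 0 + 0 + 0 + 0 + 0 + 1 = 1.
By inclusion–exclusion the count is 560 − 291 + 1 = 270.

270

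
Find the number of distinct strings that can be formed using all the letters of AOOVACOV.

Letter multiplicities in AOOVACOV: A×2, C×1, O×3, V×2.
So there are 8! / (3!·2!·2!) = 1680 distinguishable arrangements.

1680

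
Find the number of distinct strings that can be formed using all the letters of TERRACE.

1260

TERRACE has 7 letters with E appearing twice and R appearing twice.
Dividing 7! = 5040 by 2!·2! = 4 for the repeated letters gives 1260.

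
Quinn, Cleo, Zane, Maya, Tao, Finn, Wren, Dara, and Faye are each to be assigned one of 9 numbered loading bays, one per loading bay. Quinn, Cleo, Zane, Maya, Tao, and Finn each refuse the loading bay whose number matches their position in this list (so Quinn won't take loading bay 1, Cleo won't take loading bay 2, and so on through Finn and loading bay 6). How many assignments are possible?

Let Aᵢ (for 1 ≤ i ≤ 6) be the placements that put person i in their forbidden loading bay. Any j of these fix j positions, leaving (9−j)! ways to fill the rest, and there are C(6,j) ways to pick which j.
By inclusion–exclusion, the number of valid placements is Σ_{j=0}^{6} (−1)^j C(6,j)·(9−j)!.
Computing: 362880 − 241920 + 75600 − 14400 + 1800 − 144 + 6 = 183822.

183822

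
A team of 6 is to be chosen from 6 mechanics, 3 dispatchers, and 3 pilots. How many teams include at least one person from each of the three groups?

With no constraint there are C(12,6) = 924 possible selections.
Subtract selections that omit an entire group: no mechanics → C(6,6) = 1; no dispatchers → C(9,6) = 84; no pilots → C(9,6) = 84.
Add back selections omitting two groups (i.e. drawn from a single group): C(6,6) + C(3,6) + C(3,6) = 1.
By inclusion–exclusion: 924 − 169 + 1 = 756.

756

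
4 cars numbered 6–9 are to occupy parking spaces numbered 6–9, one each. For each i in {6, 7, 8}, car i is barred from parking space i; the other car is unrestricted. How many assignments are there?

Let Aᵢ (for i ∈ {6, 7, 8}) be the placements that put car i in its forbidden parking space. Any j of these fix j positions, leaving (4−j)! ways to fill the rest, and there are C(3,j) ways to pick which j.
By inclusion–exclusion, the number of valid placements is Σ_{j=0}^{3} (−1)^j C(3,j)·(4−j)!.
Computing: 24 − 18 + 6 − 1 = 11.

11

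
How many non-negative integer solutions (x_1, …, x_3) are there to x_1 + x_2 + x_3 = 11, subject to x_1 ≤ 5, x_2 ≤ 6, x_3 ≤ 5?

21

Without the upper bounds there are C(13,2) = 78 ways to split 11 among 3 variables.
Subtract solutions that violate a single cap (substitute x_i' = x_i − (cap_i+1)): x_1 ≥ 6 gives C(7,2) = 21; x_2 ≥ 7 gives C(6,2) = 15; x_3 ≥ 6 gives C(7,2) = 21. Together 57.
No two caps can be exceeded simultaneously, so the pair terms are all 0.
By inclusion–exclusion the count is 78 − 57 + 0 = 21.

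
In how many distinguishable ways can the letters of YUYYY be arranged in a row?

5

The 5 letters of YUYYY have repeats: Y appearing 4 times.
The number of distinct arrangements is 5!/(4!) = 120/24 = 5.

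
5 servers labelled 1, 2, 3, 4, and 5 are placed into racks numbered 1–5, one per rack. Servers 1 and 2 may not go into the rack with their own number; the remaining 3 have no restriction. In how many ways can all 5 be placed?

Let Aᵢ (for i ∈ {1, 2}) be the placements that put server i in its forbidden rack. Any j of these fix j positions, leaving (5−j)! ways to fill the rest, and there are C(2,j) ways to pick which j.
By inclusion–exclusion, the number of valid placements is Σ_{j=0}^{2} (−1)^j C(2,j)·(5−j)!.
Computing: 120 − 48 + 6 = 78.

78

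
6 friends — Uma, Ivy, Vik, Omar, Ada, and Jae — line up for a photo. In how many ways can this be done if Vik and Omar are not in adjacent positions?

480

There are 6! = 720 arrangements in all. If Vik and Omar are adjacent, merging them into one block gives 2·(5)! = 240 arrangements.
Complementary counting: 720 − 240 = 480.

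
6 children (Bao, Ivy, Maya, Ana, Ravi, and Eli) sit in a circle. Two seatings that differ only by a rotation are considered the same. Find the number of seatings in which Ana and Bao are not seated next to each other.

72

All circular seatings of 6 people number (5)! = 120.
Those with Ana next to Bao: fuse the pair into one unit and seat 5 units around a circle — 2·(4)! = 48.
Subtracting, 120 − 48 = 72.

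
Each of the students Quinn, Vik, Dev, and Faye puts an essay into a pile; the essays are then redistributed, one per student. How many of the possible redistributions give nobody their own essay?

Let Aᵢ be the assignments in which student i gets their own essay. We want the size of the complement of A₁∪…∪A_4.
By inclusion–exclusion this is Σ_{j=0}^{4} (−1)^j C(4,j)·(4−j)!.
Computing: 24 − 24 + 12 − 4 + 1 = 9.

9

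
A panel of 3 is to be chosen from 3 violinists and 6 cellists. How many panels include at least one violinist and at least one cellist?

63

With no constraint there are C(9,3) = 84 possible selections.
Subtract selections that omit an entire group: no violinists → C(6,3) = 20; no cellists → C(3,3) = 1.
Both groups omitted at once is impossible, so 84 − 21 = 63.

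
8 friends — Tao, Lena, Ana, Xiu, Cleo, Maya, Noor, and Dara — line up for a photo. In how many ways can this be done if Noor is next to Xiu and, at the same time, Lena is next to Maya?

Treat {Noor,Xiu} as one block (2 orders) and {Lena,Maya} as another (2 orders).
That leaves 6 units to arrange: 2 × 2 × 6! = 4 × 720 = 2880.

2880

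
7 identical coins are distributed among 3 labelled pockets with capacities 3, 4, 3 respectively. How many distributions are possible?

10

Ignoring the caps, the number of non-negative solutions to x_1+…+x_3 = 7 is C(9,2) = 36.
Subtract solutions that violate a single cap (substitute x_i' = x_i − (cap_i+1)): x_1 ≥ 4 gives C(5,2) = 10; x_2 ≥ 5 gives C(4,2) = 6; x_3 ≥ 4 gives C(5,2) = 10. Together 26.
No two caps can be exceeded simultaneously, so the pair terms are all 0.
By inclusion–exclusion the count is 36 − 26 + 0 = 10.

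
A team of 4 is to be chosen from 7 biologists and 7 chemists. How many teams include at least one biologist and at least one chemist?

Unrestricted: C(14,4) = 1001 ways to pick any 4 of the 14.
Subtract selections that omit an entire group: no biologists → C(7,4) = 35; no chemists → C(7,4) = 35.
Both groups omitted at once is impossible, so 1001 − 70 = 931.

931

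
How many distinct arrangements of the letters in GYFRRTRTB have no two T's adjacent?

23520

Total arrangements of GYFRRTRTB: 9!/(3!·2!) = 30240.
Arrangements with the T's together: treat TT as one letter, giving (8)!/(3!) = 6720.
Hence 30240 − 6720 = 23520.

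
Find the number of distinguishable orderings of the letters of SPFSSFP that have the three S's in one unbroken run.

Treat the 3 copies of S as a single block. The multiset to arrange is then {SSS, F, F, P, P}, 5 items in all.
That gives (5)!/(2!·2!) = 30 arrangements.

30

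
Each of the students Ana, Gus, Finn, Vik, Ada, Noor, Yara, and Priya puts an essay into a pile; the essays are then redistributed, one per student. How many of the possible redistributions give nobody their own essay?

14833

Let Aᵢ be the assignments in which student i gets their own essay. We want the size of the complement of A₁∪…∪A_8.
By inclusion–exclusion this is Σ_{j=0}^{8} (−1)^j C(8,j)·(8−j)!.
Computing: 40320 − 40320 + 20160 − 6720 + 1680 − 336 + 56 − 8 + 1 = 14833.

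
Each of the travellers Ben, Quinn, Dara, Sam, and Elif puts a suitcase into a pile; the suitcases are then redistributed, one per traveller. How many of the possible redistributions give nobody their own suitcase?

44

Count assignments avoiding every fixed point. For any j of the 5 travellers fixed to their own suitcase, the other 5−j can be arranged in (5−j)! ways.
By inclusion–exclusion this is Σ_{j=0}^{5} (−1)^j C(5,j)·(5−j)!.
Computing: 120 − 120 + 60 − 20 + 5 − 1 = 44.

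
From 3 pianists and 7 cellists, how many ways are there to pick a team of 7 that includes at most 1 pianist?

Split by how many pianists are chosen (0 through 1).
Sum: C(3,0)·C(7,7) + C(3,1)·C(7,6) = 1 + 21 = 22.

22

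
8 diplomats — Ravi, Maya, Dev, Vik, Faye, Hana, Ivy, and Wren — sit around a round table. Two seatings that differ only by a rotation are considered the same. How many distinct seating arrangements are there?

5040

Around a circle, 8 distinct people have 8!/8 = (7)! = 5040 rotationally distinct seatings.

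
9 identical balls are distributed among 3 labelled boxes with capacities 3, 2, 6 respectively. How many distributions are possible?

Without the upper bounds there are C(11,2) = 55 ways to split 9 among 3 boxes.
Subtract solutions that violate a single cap (substitute x_i' = x_i − (cap_i+1)): x_1 ≥ 4 gives C(7,2) = 21; x_2 ≥ 3 gives C(8,2) = 28; x_3 ≥ 7 gives C(4,2) = 6. Together 55.
Add back pairs where two caps are both exceeded: 6 + 0 + 0 = 6.
By inclusion–exclusion the count is 55 − 55 + 6 = 6.

6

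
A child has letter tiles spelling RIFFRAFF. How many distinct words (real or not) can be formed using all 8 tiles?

The 8 letters of RIFFRAFF have repeats: F appearing 4 times and R appearing twice.
The number of distinct arrangements is 8!/(4!·2!) = 40320/48 = 840.

840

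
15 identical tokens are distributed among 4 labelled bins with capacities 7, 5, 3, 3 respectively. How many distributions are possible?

20

Without the upper bounds there are C(18,3) = 816 ways to split 15 among 4 bins.
Subtract solutions that violate a single cap (substitute x_i' = x_i − (cap_i+1)): x_1 ≥ 8 gives C(10,3) = 120; x_2 ≥ 6 gives C(12,3) = 220; x_3 ≥ 4 gives C(14,3) = 364; x_4 ≥ 4 gives C(14,3) = 364. Together 1068.
Add back pairs where two caps are both exceeded: 4 + 20 + 20 + 56 + 56 + 120 = 276.
Subtract triples: 0 + 0 + 0 + 4 = 4.
By inclusion–exclusion the count is 816 − 1068 + 276 − 4 = 20.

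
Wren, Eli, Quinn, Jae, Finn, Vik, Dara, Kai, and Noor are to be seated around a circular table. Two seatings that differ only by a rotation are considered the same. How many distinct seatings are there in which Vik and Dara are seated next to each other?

Treat {Vik, Dara} as one unit (2 internal orders) and seat the resulting 8 units around the table: (7)! circular arrangements.
So 2 × (7)! = 2 × 5040 = 10080.

10080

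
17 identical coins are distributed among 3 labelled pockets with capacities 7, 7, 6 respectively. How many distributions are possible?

10

Ignoring the caps, the number of non-negative solutions to x_1+…+x_3 = 17 is C(19,2) = 171.
Subtract solutions that violate a single cap (substitute x_i' = x_i − (cap_i+1)): x_1 ≥ 8 gives C(11,2) = 55; x_2 ≥ 8 gives C(11,2) = 55; x_3 ≥ 7 gives C(12,2) = 66. Together 176.
Add back pairs where two caps are both exceeded: 3 + 6 + 6 = 15.
By inclusion–exclusion the count is 171 − 176 + 15 = 10.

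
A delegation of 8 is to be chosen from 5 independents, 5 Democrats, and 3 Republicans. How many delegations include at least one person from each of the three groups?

1240

Unrestricted: C(13,8) = 1287 ways to pick any 8 of the 13.
Subtract selections that omit an entire group: no independents → C(8,8) = 1; no Democrats → C(8,8) = 1; no Republicans → C(10,8) = 45.
Add back selections omitting two groups (i.e. drawn from a single group): C(5,8) + C(5,8) + C(3,8) = 0.
By inclusion–exclusion: 1287 − 47 + 0 = 1240.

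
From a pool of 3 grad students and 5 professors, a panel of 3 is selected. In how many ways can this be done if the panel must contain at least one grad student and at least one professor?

45

Unrestricted: C(8,3) = 56 ways to pick any 3 of the 8.
Subtract selections that omit an entire group: no grad students → C(5,3) = 10; no professors → C(3,3) = 1.
Both groups omitted at once is impossible, so 56 − 11 = 45.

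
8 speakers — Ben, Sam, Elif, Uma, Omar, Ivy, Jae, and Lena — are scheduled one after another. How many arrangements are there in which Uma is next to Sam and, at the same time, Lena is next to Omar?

2880

Treat {Uma,Sam} as one block (2 orders) and {Lena,Omar} as another (2 orders).
That leaves 6 units to arrange: 2 × 2 × 6! = 4 × 720 = 2880.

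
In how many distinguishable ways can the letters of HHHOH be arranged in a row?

HHHOH has 5 letters with H appearing 4 times.
So there are 5! / (4!) = 5 distinguishable arrangements.

5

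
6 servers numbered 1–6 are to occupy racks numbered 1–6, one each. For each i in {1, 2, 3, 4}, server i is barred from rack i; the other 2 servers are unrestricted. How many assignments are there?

Let Aᵢ (for 1 ≤ i ≤ 4) be the placements that put server i in its forbidden rack. Any j of these fix j positions, leaving (6−j)! ways to fill the rest, and there are C(4,j) ways to pick which j.
By inclusion–exclusion, the number of valid placements is Σ_{j=0}^{4} (−1)^j C(4,j)·(6−j)!.
Computing: 720 − 480 + 144 − 24 + 2 = 362.

362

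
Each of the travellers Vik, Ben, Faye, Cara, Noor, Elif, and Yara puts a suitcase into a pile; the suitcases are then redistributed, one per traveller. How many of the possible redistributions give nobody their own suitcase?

1854

Let Aᵢ be the assignments in which traveller i gets their own suitcase. We want the size of the complement of A₁∪…∪A_7.
By inclusion–exclusion this is Σ_{j=0}^{7} (−1)^j C(7,j)·(7−j)!.
Computing: 5040 − 5040 + 2520 − 840 + 210 − 42 + 7 − 1 = 1854.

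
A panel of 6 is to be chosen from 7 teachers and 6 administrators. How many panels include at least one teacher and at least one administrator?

1708

Total 6-person selections from all 13: C(13,6) = 1716.
Subtract selections that omit an entire group: no teachers → C(6,6) = 1; no administrators → C(7,6) = 7.
Both groups omitted at once is impossible, so 1716 − 8 = 1708.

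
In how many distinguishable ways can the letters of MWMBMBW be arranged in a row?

MWMBMBW has 7 letters with B appearing twice, M appearing 3 times, and W appearing twice.
Dividing 7! = 5040 by 3!·2!·2! = 24 for the repeated letters gives 210.

210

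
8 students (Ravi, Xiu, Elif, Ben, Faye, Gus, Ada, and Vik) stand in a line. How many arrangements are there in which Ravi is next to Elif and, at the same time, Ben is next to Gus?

2880

Treat {Ravi,Elif} as one block (2 orders) and {Ben,Gus} as another (2 orders).
That leaves 6 units to arrange: 2 × 2 × 6! = 4 × 720 = 2880.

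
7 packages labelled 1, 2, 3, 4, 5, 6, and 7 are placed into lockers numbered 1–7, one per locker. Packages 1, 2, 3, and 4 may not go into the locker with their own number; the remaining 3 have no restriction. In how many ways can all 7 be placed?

Let Aᵢ (for 1 ≤ i ≤ 4) be the placements that put package i in its forbidden locker. Any j of these fix j positions, leaving (7−j)! ways to fill the rest, and there are C(4,j) ways to pick which j.
By inclusion–exclusion, the number of valid placements is Σ_{j=0}^{4} (−1)^j C(4,j)·(7−j)!.
Computing: 5040 − 2880 + 720 − 96 + 6 = 2790.

2790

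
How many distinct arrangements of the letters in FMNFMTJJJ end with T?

1680

Fix T in the last position and arrange the remaining 8 letters.
Those 8 letters have F appearing twice, J appearing 3 times, and M appearing twice, giving (8)!/(3!·2!·2!) = 1680.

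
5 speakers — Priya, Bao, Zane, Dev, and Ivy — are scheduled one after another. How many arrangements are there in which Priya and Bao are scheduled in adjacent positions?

48

Glue Priya and Bao into one block (2 internal orders), leaving 4 units to arrange in a row.
So the count is 2·(4)! = 48.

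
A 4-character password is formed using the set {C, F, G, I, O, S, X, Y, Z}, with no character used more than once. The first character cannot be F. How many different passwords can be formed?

The first character has 9−1 = 8 choices (anything except F).
The remaining 3 characters are filled from the other 8 symbols without repetition: 8 × 7 × 6 = 336.
Total: 8 × 336 = 2688.

2688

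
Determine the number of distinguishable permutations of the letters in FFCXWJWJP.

The 9 letters of FFCXWJWJP have repeats: F appearing twice, J appearing twice, and W appearing twice.
Dividing 9! = 362880 by 2!·2!·2! = 8 for the repeated letters gives 45360.

45360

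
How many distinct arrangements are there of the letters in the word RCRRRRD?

RCRRRRD has 7 letters with R appearing 5 times.
So there are 7! / (5!) = 42 distinguishable arrangements.

42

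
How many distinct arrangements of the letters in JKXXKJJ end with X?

With the last slot taken by X, it remains to arrange the other 6 letters (JKXKJJ).
Those 6 letters have J appearing 3 times and K appearing twice, giving (6)!/(3!·2!) = 60.

60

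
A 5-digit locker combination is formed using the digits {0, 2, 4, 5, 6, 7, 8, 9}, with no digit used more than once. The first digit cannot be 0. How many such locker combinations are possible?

5880

The first digit has 8−1 = 7 choices (anything except 0).
The remaining 4 digits are filled from the other 7 symbols without repetition: 7 × 6 × 5 × 4 = 840.
Total: 7 × 840 = 5880.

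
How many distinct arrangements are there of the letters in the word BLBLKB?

The 6 letters of BLBLKB have repeats: B appearing 3 times and L appearing twice.
Dividing 6! = 720 by 3!·2! = 12 for the repeated letters gives 60.

60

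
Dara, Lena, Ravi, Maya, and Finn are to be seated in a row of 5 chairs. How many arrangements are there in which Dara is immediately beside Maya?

48

Glue Dara and Maya into one block (2 internal orders), leaving 4 units to arrange in a row.
That gives 2 × 4! = 2 × 24 = 48.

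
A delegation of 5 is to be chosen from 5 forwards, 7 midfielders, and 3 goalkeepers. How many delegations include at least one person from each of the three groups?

With no constraint there are C(15,5) = 3003 possible selections.
Subtract selections that omit an entire group: no forwards → C(10,5) = 252; no midfielders → C(8,5) = 56; no goalkeepers → C(12,5) = 792.
Add back selections omitting two groups (i.e. drawn from a single group): C(5,5) + C(7,5) + C(3,5) = 22.
By inclusion–exclusion: 3003 − 1100 + 22 = 1925.

1925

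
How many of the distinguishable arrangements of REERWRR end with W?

15

With the last slot taken by W, it remains to arrange the other 6 letters (REERRR).
Those 6 letters have E appearing twice and R appearing 4 times, giving (6)!/(4!·2!) = 15.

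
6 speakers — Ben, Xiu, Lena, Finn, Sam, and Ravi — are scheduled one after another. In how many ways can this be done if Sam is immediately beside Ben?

Place the 4 others and the Sam-Ben pair as 5 objects in a line; the pair has 2 internal arrangements.
That gives 2 × 5! = 2 × 120 = 240.

240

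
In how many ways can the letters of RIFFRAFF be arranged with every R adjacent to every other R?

210

Treat the 2 copies of R as a single block. The multiset to arrange is then {RR, A, F, F, F, F, I}, 7 items in all.
That gives (7)!/(4!) = 210 arrangements.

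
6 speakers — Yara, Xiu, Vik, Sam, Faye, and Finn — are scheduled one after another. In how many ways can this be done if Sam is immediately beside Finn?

Treat {Sam, Finn} as a single unit. There are 5 units to order, and the pair itself can be ordered 2 ways.
So the count is 2·(5)! = 240.

240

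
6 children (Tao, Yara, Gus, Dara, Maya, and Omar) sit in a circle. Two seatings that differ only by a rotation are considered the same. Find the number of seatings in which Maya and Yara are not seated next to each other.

All circular seatings of 6 people number (5)! = 120.
Seatings with Maya beside Yara: treat them as a block with 2 internal orders, giving 2 × (4)! = 48.
Subtracting, 120 − 48 = 72.

72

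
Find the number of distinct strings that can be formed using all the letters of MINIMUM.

MINIMUM has 7 letters with I appearing twice and M appearing 3 times.
So there are 7! / (3!·2!) = 420 distinguishable arrangements.

420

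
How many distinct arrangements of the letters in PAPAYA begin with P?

20

Fix P in the first position and arrange the remaining 5 letters.
Those 5 letters have A appearing 3 times, giving (5)!/(3!) = 20.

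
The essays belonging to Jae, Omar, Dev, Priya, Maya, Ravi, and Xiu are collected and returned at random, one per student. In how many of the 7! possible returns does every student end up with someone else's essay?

Let Aᵢ be the assignments in which student i gets their own essay. We want the size of the complement of A₁∪…∪A_7.
By inclusion–exclusion this is Σ_{j=0}^{7} (−1)^j C(7,j)·(7−j)!.
Computing: 5040 − 5040 + 2520 − 840 + 210 − 42 + 7 − 1 = 1854.

1854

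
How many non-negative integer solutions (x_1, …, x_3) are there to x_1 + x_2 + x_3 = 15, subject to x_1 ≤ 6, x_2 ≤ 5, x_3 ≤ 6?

Ignoring the caps, the number of non-negative solutions to x_1+…+x_3 = 15 is C(17,2) = 136.
Subtract solutions that violate a single cap (substitute x_i' = x_i − (cap_i+1)): x_1 ≥ 7 gives C(10,2) = 45; x_2 ≥ 6 gives C(11,2) = 55; x_3 ≥ 7 gives C(10,2) = 45. Together 145.
Add back pairs where two caps are both exceeded: 6 + 3 + 6 = 15.
By inclusion–exclusion the count is 136 − 145 + 15 = 6.

6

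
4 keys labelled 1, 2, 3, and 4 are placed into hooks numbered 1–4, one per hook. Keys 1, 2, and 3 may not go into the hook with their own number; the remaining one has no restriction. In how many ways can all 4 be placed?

11

Let Aᵢ (for i ∈ {1, 2, 3}) be the placements that put key i in its forbidden hook. Any j of these fix j positions, leaving (4−j)! ways to fill the rest, and there are C(3,j) ways to pick which j.
By inclusion–exclusion, the number of valid placements is Σ_{j=0}^{3} (−1)^j C(3,j)·(4−j)!.
Computing: 24 − 18 + 6 − 1 = 11.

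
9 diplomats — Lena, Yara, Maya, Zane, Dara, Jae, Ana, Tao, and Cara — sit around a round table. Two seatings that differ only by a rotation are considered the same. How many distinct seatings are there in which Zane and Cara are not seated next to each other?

30240

Without the restriction there are (8)! = 40320 seatings.
Seatings with Zane beside Cara: treat them as a block with 2 internal orders, giving 2 × (7)! = 10080.
Subtracting, 40320 − 10080 = 30240.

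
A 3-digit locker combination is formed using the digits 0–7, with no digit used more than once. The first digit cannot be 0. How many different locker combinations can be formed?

The first digit has 8−1 = 7 choices (anything except 0).
The remaining 2 digits are filled from the other 7 symbols without repetition: 7 × 6 = 42.
Total: 7 × 42 = 294.

294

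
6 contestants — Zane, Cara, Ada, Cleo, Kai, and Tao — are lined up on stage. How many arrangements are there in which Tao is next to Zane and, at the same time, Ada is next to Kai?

Treat {Tao,Zane} as one block (2 orders) and {Ada,Kai} as another (2 orders).
That leaves 4 units to arrange: 2 × 2 × 4! = 4 × 24 = 96.

96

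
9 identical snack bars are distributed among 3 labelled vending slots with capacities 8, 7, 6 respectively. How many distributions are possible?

Without the upper bounds there are C(11,2) = 55 ways to split 9 among 3 vending slots.
Subtract solutions that violate a single cap (substitute x_i' = x_i − (cap_i+1)): x_1 ≥ 9 gives C(2,2) = 1; x_2 ≥ 8 gives C(3,2) = 3; x_3 ≥ 7 gives C(4,2) = 6. Together 10.
No two caps can be exceeded simultaneously, so the pair terms are all 0.
By inclusion–exclusion the count is 55 − 10 + 0 = 45.

45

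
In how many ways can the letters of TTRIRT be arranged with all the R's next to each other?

20

Treat the 2 copies of R as a single block. The multiset to arrange is then {RR, I, T, T, T}, 5 items in all.
That gives (5)!/(3!) = 20 arrangements.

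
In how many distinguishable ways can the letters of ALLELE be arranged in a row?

Letter multiplicities in ALLELE: A×1, E×2, L×3.
Dividing 6! = 720 by 3!·2! = 12 for the repeated letters gives 60.

60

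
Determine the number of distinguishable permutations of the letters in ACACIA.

60

ACACIA has 6 letters with A appearing 3 times and C appearing twice.
So there are 6! / (3!·2!) = 60 distinguishable arrangements.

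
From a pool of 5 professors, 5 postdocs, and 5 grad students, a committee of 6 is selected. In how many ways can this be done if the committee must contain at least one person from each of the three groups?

4375

Unrestricted: C(15,6) = 5005 ways to pick any 6 of the 15.
Selections missing a whole group: no professors → C(10,6) = 210; no postdocs → C(10,6) = 210; no grad students → C(10,6) = 210.
Add back selections omitting two groups (i.e. drawn from a single group): C(5,6) + C(5,6) + C(5,6) = 0.
By inclusion–exclusion: 5005 − 630 + 0 = 4375.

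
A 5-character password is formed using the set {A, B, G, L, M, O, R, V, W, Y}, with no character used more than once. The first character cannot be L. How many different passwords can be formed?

27216

The first character has 10−1 = 9 choices (anything except L).
The remaining 4 characters are filled from the other 9 symbols without repetition: 9 × 8 × 7 × 6 = 3024.
Total: 9 × 3024 = 27216.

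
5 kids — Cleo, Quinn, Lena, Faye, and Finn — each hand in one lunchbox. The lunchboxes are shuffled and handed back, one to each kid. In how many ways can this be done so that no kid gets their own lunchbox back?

44

Count assignments avoiding every fixed point. For any j of the 5 kids fixed to their own lunchbox, the other 5−j can be arranged in (5−j)! ways.
By inclusion–exclusion this is Σ_{j=0}^{5} (−1)^j C(5,j)·(5−j)!.
Computing: 120 − 120 + 60 − 20 + 5 − 1 = 44.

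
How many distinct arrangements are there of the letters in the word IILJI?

20

The 5 letters of IILJI have repeats: I appearing 3 times.
Dividing 5! = 120 by 3! = 6 for the repeated letters gives 20.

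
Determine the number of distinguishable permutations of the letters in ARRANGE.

1260

Letter multiplicities in ARRANGE: A×2, E×1, G×1, N×1, R×2.
So there are 7! / (2!·2!) = 1260 distinguishable arrangements.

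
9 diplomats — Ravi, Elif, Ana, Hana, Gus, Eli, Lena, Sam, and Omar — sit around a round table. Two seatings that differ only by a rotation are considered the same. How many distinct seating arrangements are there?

Seat Ravi anywhere (absorbing the rotational symmetry), then permute the other 8: (8)! = 40320.

40320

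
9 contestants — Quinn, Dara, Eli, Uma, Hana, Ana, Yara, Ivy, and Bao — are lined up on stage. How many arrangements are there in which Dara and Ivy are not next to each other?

282240

There are 9! = 362880 arrangements in all. If Dara and Ivy are adjacent, merging them into one block gives 2·(8)! = 80640 arrangements.
So 362880 − 80640 = 282240 arrangements keep them apart.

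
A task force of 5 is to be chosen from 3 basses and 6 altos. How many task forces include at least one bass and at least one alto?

120

Total 5-person selections from all 9: C(9,5) = 126.
Selections missing a whole group: no basses → C(6,5) = 6; no altos → C(3,5) = 0.
Both groups omitted at once is impossible, so 126 − 6 = 120.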